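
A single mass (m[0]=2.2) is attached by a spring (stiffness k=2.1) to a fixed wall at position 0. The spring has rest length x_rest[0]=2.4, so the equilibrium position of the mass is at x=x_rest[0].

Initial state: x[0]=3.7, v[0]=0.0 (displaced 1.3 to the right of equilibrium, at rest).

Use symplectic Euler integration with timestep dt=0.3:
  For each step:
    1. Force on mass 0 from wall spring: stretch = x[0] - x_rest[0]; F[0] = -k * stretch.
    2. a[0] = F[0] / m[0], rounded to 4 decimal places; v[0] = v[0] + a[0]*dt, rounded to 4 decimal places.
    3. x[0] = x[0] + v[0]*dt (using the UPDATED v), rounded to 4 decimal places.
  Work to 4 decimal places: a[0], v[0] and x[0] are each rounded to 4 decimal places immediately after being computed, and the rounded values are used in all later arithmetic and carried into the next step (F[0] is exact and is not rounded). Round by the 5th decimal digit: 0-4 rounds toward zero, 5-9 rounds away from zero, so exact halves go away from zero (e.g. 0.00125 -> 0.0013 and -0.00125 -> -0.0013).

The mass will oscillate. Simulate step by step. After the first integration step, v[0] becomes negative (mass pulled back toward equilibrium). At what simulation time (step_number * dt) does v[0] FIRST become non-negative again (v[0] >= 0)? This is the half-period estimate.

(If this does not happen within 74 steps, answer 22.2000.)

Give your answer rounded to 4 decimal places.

Answer: 3.3000

Derivation:
Step 0: x=[3.7000] v=[0.0000]
Step 1: x=[3.5883] v=[-0.3723]
Step 2: x=[3.3745] v=[-0.7126]
Step 3: x=[3.0770] v=[-0.9917]
Step 4: x=[2.7213] v=[-1.1856]
Step 5: x=[2.3380] v=[-1.2776]
Step 6: x=[1.9601] v=[-1.2598]
Step 7: x=[1.6200] v=[-1.1338]
Step 8: x=[1.3469] v=[-0.9105]
Step 9: x=[1.1642] v=[-0.6089]
Step 10: x=[1.0877] v=[-0.2550]
Step 11: x=[1.1239] v=[0.1208]
First v>=0 after going negative at step 11, time=3.3000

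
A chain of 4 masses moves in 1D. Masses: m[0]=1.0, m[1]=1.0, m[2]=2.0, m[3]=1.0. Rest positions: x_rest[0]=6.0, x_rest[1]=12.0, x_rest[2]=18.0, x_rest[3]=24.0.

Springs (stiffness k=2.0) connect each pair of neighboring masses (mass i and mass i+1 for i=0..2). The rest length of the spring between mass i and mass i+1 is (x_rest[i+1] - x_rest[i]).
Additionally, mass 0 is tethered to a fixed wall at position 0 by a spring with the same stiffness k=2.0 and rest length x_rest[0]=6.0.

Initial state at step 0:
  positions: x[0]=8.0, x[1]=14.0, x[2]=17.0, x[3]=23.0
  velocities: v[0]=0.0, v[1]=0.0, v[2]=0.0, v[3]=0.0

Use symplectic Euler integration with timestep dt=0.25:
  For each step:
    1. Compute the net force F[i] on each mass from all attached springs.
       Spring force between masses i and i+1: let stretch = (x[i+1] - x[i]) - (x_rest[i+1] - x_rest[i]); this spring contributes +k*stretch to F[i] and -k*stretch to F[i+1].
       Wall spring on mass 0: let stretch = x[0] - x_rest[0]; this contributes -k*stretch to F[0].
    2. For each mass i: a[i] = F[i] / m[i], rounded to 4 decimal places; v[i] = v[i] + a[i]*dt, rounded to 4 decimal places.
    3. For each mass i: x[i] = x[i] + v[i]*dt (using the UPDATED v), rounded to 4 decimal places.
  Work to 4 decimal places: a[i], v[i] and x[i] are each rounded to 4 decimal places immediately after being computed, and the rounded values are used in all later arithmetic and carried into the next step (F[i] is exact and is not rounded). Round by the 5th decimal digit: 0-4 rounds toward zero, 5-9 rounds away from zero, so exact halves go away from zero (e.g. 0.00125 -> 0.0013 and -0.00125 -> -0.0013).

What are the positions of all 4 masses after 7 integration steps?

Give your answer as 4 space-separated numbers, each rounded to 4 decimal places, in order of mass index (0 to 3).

Step 0: x=[8.0000 14.0000 17.0000 23.0000] v=[0.0000 0.0000 0.0000 0.0000]
Step 1: x=[7.7500 13.6250 17.1875 23.0000] v=[-1.0000 -1.5000 0.7500 0.0000]
Step 2: x=[7.2656 12.9609 17.5156 23.0235] v=[-1.9375 -2.6563 1.3125 0.0938]
Step 3: x=[6.5849 12.1543 17.9033 23.1085] v=[-2.7227 -3.2266 1.5508 0.3399]
Step 4: x=[5.7773 11.3701 18.2570 23.2928] v=[-3.2305 -3.1368 1.4149 0.7373]
Step 5: x=[4.9466 10.7477 18.4950 23.5977] v=[-3.3228 -2.4898 0.9521 1.2194]
Step 6: x=[4.2227 10.3685 18.5678 24.0147] v=[-2.8956 -1.5167 0.2910 1.6681]
Step 7: x=[3.7392 10.2460 18.4685 24.5009] v=[-1.9341 -0.4900 -0.3971 1.9447]

Answer: 3.7392 10.2460 18.4685 24.5009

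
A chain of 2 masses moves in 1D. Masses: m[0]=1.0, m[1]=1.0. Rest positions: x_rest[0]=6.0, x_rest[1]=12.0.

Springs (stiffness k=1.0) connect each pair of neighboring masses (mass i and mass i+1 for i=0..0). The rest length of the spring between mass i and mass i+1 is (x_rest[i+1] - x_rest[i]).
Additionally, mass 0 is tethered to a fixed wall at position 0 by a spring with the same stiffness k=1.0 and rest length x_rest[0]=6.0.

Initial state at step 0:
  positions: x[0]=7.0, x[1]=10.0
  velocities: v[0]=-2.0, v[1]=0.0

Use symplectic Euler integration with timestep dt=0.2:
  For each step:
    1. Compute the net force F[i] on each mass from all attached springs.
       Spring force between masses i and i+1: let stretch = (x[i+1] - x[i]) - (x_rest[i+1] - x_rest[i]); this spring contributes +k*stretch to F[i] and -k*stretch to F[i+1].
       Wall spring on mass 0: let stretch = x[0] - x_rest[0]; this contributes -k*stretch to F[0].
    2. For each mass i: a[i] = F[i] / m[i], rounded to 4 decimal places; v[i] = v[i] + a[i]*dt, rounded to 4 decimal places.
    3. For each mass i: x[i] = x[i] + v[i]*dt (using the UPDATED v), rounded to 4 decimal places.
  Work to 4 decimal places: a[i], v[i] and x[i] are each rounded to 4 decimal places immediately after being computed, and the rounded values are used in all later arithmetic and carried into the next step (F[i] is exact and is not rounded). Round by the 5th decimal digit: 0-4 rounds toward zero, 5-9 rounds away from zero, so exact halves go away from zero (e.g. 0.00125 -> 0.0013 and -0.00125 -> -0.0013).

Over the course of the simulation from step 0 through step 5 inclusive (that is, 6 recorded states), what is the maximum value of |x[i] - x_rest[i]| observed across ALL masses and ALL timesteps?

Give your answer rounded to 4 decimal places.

Step 0: x=[7.0000 10.0000] v=[-2.0000 0.0000]
Step 1: x=[6.4400 10.1200] v=[-2.8000 0.6000]
Step 2: x=[5.7696 10.3328] v=[-3.3520 1.0640]
Step 3: x=[5.0509 10.6031] v=[-3.5933 1.3514]
Step 4: x=[4.3523 10.8913] v=[-3.4930 1.4410]
Step 5: x=[3.7412 11.1579] v=[-3.0557 1.3332]
Max displacement = 2.2588

Answer: 2.2588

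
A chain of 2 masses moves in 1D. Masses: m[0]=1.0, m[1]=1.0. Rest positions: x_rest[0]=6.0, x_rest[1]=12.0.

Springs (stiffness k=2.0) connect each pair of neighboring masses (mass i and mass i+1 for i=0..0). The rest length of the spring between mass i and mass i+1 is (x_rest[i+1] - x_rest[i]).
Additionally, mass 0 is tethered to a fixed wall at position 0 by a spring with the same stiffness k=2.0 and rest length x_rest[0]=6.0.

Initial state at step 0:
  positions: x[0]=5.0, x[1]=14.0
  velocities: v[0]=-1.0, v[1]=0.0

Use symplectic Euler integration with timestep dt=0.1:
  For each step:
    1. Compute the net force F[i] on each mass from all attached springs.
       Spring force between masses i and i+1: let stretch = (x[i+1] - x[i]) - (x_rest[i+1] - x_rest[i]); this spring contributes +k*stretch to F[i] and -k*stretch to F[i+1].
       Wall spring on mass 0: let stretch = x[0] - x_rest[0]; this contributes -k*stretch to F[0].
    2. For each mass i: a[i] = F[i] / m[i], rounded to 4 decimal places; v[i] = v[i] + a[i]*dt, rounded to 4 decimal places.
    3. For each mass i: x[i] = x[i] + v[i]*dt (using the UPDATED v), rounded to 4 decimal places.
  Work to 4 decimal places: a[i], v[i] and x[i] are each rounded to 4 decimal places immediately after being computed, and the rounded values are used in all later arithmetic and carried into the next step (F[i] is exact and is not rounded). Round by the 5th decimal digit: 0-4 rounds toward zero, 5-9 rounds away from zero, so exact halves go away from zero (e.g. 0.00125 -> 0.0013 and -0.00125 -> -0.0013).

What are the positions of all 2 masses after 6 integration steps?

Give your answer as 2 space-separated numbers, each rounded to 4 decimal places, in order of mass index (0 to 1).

Answer: 5.9202 12.8607

Derivation:
Step 0: x=[5.0000 14.0000] v=[-1.0000 0.0000]
Step 1: x=[4.9800 13.9400] v=[-0.2000 -0.6000]
Step 2: x=[5.0396 13.8208] v=[0.5960 -1.1920]
Step 3: x=[5.1740 13.6460] v=[1.3443 -1.7482]
Step 4: x=[5.3744 13.4217] v=[2.0039 -2.2426]
Step 5: x=[5.6283 13.1565] v=[2.5385 -2.6521]
Step 6: x=[5.9202 12.8607] v=[2.9185 -2.9577]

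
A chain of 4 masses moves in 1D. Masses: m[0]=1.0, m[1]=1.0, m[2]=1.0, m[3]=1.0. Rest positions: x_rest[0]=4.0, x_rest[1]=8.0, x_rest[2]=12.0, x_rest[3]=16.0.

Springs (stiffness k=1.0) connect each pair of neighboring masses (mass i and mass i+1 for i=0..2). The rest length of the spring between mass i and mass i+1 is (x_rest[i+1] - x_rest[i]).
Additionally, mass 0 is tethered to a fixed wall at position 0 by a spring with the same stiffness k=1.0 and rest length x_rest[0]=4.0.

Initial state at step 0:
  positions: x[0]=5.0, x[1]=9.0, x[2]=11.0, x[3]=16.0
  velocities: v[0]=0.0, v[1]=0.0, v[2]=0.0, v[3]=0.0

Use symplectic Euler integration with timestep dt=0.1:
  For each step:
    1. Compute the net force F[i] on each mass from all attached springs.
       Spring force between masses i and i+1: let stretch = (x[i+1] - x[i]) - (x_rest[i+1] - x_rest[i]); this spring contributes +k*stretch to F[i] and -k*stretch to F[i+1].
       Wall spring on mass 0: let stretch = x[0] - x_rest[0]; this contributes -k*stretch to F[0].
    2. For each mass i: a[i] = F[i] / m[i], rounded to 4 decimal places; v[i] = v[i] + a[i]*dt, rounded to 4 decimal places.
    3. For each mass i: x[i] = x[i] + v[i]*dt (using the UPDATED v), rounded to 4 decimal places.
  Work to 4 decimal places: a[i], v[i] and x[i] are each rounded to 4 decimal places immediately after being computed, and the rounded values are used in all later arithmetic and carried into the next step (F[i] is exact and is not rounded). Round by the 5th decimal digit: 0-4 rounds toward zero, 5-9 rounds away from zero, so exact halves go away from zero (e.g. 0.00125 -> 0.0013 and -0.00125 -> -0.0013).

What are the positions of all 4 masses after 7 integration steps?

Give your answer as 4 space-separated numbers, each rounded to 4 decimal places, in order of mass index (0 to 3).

Step 0: x=[5.0000 9.0000 11.0000 16.0000] v=[0.0000 0.0000 0.0000 0.0000]
Step 1: x=[4.9900 8.9800 11.0300 15.9900] v=[-0.1000 -0.2000 0.3000 -0.1000]
Step 2: x=[4.9700 8.9406 11.0891 15.9704] v=[-0.2000 -0.3940 0.5910 -0.1960]
Step 3: x=[4.9400 8.8830 11.1755 15.9420] v=[-0.2999 -0.5762 0.8643 -0.2841]
Step 4: x=[4.9000 8.8089 11.2867 15.9059] v=[-0.3996 -0.7413 1.1117 -0.3608]
Step 5: x=[4.8501 8.7205 11.4193 15.8636] v=[-0.4987 -0.8844 1.3258 -0.4227]
Step 6: x=[4.7904 8.6203 11.5693 15.8169] v=[-0.5967 -1.0016 1.5004 -0.4671]
Step 7: x=[4.7211 8.5113 11.7323 15.7677] v=[-0.6928 -1.0897 1.6303 -0.4919]

Answer: 4.7211 8.5113 11.7323 15.7677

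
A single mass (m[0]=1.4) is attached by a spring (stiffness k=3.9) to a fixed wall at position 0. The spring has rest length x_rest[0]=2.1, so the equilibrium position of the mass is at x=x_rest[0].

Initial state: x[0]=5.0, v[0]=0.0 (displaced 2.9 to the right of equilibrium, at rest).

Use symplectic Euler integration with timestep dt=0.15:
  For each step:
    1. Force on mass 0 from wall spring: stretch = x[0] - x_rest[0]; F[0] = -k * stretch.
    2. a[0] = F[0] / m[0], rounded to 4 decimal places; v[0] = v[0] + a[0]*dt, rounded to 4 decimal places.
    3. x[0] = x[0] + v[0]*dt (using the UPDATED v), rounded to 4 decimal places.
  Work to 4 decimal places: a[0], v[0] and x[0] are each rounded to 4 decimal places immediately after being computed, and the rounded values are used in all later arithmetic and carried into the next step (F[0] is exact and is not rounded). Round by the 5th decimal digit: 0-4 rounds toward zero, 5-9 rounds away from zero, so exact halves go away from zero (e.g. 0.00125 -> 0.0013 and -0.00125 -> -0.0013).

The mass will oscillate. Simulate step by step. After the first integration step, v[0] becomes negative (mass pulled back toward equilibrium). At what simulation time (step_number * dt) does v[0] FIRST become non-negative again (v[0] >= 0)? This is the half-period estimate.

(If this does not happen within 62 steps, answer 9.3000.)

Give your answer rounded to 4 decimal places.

Answer: 1.9500

Derivation:
Step 0: x=[5.0000] v=[0.0000]
Step 1: x=[4.8182] v=[-1.2118]
Step 2: x=[4.4661] v=[-2.3476]
Step 3: x=[3.9657] v=[-3.3363]
Step 4: x=[3.3483] v=[-4.1159]
Step 5: x=[2.6527] v=[-4.6375]
Step 6: x=[1.9224] v=[-4.8685]
Step 7: x=[1.2033] v=[-4.7943]
Step 8: x=[0.5404] v=[-4.4196]
Step 9: x=[-0.0248] v=[-3.7679]
Step 10: x=[-0.4568] v=[-2.8800]
Step 11: x=[-0.7285] v=[-1.8116]
Step 12: x=[-0.8230] v=[-0.6297]
Step 13: x=[-0.7342] v=[0.5917]
First v>=0 after going negative at step 13, time=1.9500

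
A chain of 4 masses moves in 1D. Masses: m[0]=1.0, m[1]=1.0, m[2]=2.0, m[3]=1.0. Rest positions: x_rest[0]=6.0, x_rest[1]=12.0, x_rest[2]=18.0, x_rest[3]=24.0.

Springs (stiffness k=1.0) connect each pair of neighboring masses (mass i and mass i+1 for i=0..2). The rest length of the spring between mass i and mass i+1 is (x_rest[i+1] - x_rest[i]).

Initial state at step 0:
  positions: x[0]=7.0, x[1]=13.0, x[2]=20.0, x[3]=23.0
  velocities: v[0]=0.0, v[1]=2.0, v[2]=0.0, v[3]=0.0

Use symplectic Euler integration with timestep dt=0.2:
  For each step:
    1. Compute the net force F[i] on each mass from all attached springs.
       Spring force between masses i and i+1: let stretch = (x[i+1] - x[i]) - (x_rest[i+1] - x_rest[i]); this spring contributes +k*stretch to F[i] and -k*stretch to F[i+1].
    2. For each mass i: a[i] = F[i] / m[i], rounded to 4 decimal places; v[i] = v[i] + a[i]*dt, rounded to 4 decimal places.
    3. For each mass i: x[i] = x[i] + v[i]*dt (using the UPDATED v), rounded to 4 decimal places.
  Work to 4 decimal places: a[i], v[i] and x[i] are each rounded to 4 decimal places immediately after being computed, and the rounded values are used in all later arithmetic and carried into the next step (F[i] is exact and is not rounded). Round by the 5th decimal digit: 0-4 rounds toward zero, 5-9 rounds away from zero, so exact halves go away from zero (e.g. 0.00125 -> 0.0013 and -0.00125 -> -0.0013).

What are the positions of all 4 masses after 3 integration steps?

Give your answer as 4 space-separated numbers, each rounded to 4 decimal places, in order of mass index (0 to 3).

Answer: 7.0698 14.2844 19.5825 23.6809

Derivation:
Step 0: x=[7.0000 13.0000 20.0000 23.0000] v=[0.0000 2.0000 0.0000 0.0000]
Step 1: x=[7.0000 13.4400 19.9200 23.1200] v=[0.0000 2.2000 -0.4000 0.6000]
Step 2: x=[7.0176 13.8816 19.7744 23.3520] v=[0.0880 2.2080 -0.7280 1.1600]
Step 3: x=[7.0698 14.2844 19.5825 23.6809] v=[0.2608 2.0138 -0.9595 1.6445]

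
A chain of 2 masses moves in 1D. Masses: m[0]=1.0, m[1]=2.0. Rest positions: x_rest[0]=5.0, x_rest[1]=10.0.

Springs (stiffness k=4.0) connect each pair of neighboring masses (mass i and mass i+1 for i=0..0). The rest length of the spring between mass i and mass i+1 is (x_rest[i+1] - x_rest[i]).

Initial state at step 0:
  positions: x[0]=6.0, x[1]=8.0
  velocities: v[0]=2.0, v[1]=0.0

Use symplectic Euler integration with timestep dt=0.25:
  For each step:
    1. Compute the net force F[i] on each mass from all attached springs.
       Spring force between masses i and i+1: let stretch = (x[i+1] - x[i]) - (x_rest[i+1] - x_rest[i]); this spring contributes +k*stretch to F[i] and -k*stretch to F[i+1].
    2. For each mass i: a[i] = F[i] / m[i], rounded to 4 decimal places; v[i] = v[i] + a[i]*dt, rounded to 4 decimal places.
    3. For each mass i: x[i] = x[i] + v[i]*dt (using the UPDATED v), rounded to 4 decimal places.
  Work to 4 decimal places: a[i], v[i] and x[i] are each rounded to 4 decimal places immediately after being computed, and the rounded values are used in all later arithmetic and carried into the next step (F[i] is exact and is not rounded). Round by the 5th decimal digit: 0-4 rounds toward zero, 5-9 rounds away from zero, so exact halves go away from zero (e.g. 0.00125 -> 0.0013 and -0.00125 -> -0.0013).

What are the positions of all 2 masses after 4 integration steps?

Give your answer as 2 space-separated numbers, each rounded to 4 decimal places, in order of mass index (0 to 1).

Step 0: x=[6.0000 8.0000] v=[2.0000 0.0000]
Step 1: x=[5.7500 8.3750] v=[-1.0000 1.5000]
Step 2: x=[4.9063 9.0469] v=[-3.3750 2.6875]
Step 3: x=[3.8477 9.8262] v=[-4.2344 3.1172]
Step 4: x=[3.0337 10.4832] v=[-3.2559 2.6280]

Answer: 3.0337 10.4832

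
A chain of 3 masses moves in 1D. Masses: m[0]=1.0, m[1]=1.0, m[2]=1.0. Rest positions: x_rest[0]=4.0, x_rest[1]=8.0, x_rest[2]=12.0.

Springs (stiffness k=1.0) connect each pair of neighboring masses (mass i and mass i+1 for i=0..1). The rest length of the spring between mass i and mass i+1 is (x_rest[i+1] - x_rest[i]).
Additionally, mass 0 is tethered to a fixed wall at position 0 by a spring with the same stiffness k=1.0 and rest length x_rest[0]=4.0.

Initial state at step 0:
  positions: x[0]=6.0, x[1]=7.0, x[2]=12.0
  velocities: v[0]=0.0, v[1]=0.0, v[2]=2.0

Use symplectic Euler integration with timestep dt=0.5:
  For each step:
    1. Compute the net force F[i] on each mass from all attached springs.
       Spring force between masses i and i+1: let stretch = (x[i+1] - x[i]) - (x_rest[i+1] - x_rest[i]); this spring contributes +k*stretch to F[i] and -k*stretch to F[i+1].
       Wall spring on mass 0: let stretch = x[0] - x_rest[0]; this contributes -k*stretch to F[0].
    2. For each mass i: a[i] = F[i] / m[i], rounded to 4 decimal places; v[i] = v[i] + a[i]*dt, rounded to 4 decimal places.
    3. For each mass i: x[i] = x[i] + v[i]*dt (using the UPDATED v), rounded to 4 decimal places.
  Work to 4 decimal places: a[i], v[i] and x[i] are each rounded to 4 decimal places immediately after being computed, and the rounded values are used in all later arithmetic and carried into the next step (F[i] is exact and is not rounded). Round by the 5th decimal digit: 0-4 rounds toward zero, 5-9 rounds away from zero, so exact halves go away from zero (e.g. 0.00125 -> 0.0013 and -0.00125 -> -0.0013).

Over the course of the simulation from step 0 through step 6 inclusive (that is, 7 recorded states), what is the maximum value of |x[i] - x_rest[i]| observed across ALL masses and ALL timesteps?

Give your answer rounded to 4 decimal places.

Step 0: x=[6.0000 7.0000 12.0000] v=[0.0000 0.0000 2.0000]
Step 1: x=[4.7500 8.0000 12.7500] v=[-2.5000 2.0000 1.5000]
Step 2: x=[3.1250 9.3750 13.3125] v=[-3.2500 2.7500 1.1250]
Step 3: x=[2.2813 10.1719 13.8907] v=[-1.6875 1.5938 1.1563]
Step 4: x=[2.8399 9.9259 14.5392] v=[1.1172 -0.4921 1.2969]
Step 5: x=[4.4601 9.0617 15.0344] v=[3.2403 -1.7285 0.9903]
Step 6: x=[6.1157 8.5402 15.0364] v=[3.3111 -1.0430 0.0040]
Max displacement = 3.0364

Answer: 3.0364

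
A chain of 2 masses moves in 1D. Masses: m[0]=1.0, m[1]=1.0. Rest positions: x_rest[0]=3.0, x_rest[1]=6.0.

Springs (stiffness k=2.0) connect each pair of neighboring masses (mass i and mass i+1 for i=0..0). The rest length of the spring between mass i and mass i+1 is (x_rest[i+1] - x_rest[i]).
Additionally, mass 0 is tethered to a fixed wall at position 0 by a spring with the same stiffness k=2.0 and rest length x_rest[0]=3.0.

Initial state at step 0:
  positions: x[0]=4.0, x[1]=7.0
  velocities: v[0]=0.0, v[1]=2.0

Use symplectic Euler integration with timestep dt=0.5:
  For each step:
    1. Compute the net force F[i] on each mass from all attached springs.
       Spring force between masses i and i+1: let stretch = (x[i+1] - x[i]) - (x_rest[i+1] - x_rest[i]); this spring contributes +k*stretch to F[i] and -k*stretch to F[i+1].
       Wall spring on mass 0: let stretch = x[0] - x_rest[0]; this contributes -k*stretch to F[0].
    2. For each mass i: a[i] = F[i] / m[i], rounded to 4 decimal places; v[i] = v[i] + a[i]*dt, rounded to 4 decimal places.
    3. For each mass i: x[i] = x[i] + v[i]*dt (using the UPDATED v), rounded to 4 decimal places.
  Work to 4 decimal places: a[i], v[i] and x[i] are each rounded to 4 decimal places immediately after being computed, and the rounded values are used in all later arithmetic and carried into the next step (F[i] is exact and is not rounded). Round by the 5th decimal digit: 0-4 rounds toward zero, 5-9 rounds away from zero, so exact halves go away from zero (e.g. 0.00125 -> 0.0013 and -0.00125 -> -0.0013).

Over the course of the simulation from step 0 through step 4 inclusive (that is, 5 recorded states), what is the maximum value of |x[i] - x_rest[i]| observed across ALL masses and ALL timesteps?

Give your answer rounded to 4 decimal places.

Step 0: x=[4.0000 7.0000] v=[0.0000 2.0000]
Step 1: x=[3.5000 8.0000] v=[-1.0000 2.0000]
Step 2: x=[3.5000 8.2500] v=[0.0000 0.5000]
Step 3: x=[4.1250 7.6250] v=[1.2500 -1.2500]
Step 4: x=[4.4375 6.7500] v=[0.6250 -1.7500]
Max displacement = 2.2500

Answer: 2.2500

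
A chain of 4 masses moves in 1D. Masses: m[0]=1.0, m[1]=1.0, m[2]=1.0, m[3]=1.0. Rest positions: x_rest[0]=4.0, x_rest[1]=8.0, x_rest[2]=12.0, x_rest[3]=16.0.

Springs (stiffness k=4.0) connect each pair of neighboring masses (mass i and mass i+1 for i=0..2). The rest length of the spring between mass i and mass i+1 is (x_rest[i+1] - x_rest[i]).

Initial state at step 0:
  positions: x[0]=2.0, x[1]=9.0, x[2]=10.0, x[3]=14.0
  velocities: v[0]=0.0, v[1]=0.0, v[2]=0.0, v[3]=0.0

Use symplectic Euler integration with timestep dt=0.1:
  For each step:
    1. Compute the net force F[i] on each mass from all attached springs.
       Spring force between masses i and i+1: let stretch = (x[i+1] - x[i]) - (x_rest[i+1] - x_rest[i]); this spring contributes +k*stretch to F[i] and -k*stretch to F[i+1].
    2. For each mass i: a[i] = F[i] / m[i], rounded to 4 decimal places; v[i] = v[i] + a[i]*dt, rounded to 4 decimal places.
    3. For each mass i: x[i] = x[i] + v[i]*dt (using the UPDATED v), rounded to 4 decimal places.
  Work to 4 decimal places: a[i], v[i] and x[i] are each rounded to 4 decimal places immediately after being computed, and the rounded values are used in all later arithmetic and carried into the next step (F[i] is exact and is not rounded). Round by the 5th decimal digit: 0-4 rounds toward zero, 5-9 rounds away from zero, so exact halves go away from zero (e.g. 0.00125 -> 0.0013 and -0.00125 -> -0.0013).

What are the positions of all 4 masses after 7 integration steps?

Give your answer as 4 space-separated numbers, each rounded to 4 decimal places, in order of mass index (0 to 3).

Answer: 3.8748 5.2172 11.4809 14.4272

Derivation:
Step 0: x=[2.0000 9.0000 10.0000 14.0000] v=[0.0000 0.0000 0.0000 0.0000]
Step 1: x=[2.1200 8.7600 10.1200 14.0000] v=[1.2000 -2.4000 1.2000 0.0000]
Step 2: x=[2.3456 8.3088 10.3408 14.0048] v=[2.2560 -4.5120 2.2080 0.0480]
Step 3: x=[2.6497 7.7004 10.6269 14.0230] v=[3.0413 -6.0845 2.8608 0.1824]
Step 4: x=[2.9959 7.0070 10.9318 14.0654] v=[3.4616 -6.9342 3.0486 0.4240]
Step 5: x=[3.3425 6.3101 11.2050 14.1425] v=[3.4660 -6.9687 2.7321 0.7706]
Step 6: x=[3.6478 5.6903 11.3999 14.2621] v=[3.0530 -6.1978 1.9491 1.1956]
Step 7: x=[3.8748 5.2172 11.4809 14.4272] v=[2.2700 -4.7310 0.8101 1.6507]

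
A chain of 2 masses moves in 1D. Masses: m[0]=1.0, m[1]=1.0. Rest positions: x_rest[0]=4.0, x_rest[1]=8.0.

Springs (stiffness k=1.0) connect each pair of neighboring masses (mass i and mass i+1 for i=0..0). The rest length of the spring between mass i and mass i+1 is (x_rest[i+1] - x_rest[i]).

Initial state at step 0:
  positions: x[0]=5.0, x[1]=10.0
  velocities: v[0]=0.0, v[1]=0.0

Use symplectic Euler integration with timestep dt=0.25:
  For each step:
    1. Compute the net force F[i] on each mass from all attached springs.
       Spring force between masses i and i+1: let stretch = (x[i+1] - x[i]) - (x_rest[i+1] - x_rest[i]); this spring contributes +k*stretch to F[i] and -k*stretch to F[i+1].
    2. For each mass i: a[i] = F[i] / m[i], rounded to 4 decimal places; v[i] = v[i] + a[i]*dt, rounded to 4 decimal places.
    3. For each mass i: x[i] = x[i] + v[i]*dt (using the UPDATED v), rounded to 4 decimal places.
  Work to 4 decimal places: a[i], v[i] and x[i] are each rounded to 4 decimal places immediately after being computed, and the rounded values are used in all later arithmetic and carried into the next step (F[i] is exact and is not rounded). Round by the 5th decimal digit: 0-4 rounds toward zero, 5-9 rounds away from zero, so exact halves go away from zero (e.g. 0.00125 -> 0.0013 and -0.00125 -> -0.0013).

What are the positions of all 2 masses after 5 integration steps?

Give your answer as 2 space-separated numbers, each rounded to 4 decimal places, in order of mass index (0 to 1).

Answer: 5.6904 9.3097

Derivation:
Step 0: x=[5.0000 10.0000] v=[0.0000 0.0000]
Step 1: x=[5.0625 9.9375] v=[0.2500 -0.2500]
Step 2: x=[5.1797 9.8203] v=[0.4688 -0.4688]
Step 3: x=[5.3370 9.6631] v=[0.6290 -0.6290]
Step 4: x=[5.5146 9.4855] v=[0.7105 -0.7105]
Step 5: x=[5.6904 9.3097] v=[0.7032 -0.7032]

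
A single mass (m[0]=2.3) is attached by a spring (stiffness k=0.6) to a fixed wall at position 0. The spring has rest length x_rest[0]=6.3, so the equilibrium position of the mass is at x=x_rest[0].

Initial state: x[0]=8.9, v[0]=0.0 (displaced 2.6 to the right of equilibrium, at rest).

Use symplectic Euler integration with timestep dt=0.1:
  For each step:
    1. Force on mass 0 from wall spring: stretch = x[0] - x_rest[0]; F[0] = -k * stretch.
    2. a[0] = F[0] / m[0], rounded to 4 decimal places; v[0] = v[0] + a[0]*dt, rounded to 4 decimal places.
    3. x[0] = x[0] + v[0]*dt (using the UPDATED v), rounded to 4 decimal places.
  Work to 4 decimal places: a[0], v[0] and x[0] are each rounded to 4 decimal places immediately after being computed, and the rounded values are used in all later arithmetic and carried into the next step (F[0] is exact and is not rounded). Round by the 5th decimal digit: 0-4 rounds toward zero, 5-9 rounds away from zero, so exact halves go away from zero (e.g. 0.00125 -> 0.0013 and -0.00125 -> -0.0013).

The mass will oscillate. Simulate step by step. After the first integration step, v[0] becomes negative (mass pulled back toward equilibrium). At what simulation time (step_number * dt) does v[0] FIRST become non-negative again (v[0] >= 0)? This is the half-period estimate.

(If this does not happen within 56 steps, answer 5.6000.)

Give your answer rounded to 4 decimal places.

Step 0: x=[8.9000] v=[0.0000]
Step 1: x=[8.8932] v=[-0.0678]
Step 2: x=[8.8797] v=[-0.1355]
Step 3: x=[8.8594] v=[-0.2028]
Step 4: x=[8.8324] v=[-0.2696]
Step 5: x=[8.7988] v=[-0.3357]
Step 6: x=[8.7587] v=[-0.4009]
Step 7: x=[8.7122] v=[-0.4650]
Step 8: x=[8.6594] v=[-0.5279]
Step 9: x=[8.6005] v=[-0.5895]
Step 10: x=[8.5356] v=[-0.6495]
Step 11: x=[8.4648] v=[-0.7078]
Step 12: x=[8.3884] v=[-0.7643]
Step 13: x=[8.3065] v=[-0.8188]
Step 14: x=[8.2194] v=[-0.8711]
Step 15: x=[8.1273] v=[-0.9212]
Step 16: x=[8.0304] v=[-0.9689]
Step 17: x=[7.9290] v=[-1.0140]
Step 18: x=[7.8234] v=[-1.0565]
Step 19: x=[7.7138] v=[-1.0962]
Step 20: x=[7.6005] v=[-1.1331]
Step 21: x=[7.4838] v=[-1.1670]
Step 22: x=[7.3640] v=[-1.1979]
Step 23: x=[7.2414] v=[-1.2257]
Step 24: x=[7.1164] v=[-1.2503]
Step 25: x=[6.9892] v=[-1.2716]
Step 26: x=[6.8602] v=[-1.2896]
Step 27: x=[6.7298] v=[-1.3042]
Step 28: x=[6.5983] v=[-1.3154]
Step 29: x=[6.4660] v=[-1.3232]
Step 30: x=[6.3333] v=[-1.3275]
Step 31: x=[6.2005] v=[-1.3284]
Step 32: x=[6.0679] v=[-1.3258]
Step 33: x=[5.9359] v=[-1.3198]
Step 34: x=[5.8049] v=[-1.3103]
Step 35: x=[5.6752] v=[-1.2974]
Step 36: x=[5.5471] v=[-1.2811]
Step 37: x=[5.4210] v=[-1.2615]
Step 38: x=[5.2971] v=[-1.2386]
Step 39: x=[5.1759] v=[-1.2124]
Step 40: x=[5.0576] v=[-1.1831]
Step 41: x=[4.9425] v=[-1.1507]
Step 42: x=[4.8310] v=[-1.1153]
Step 43: x=[4.7233] v=[-1.0770]
Step 44: x=[4.6197] v=[-1.0359]
Step 45: x=[4.5205] v=[-0.9921]
Step 46: x=[4.4259] v=[-0.9457]
Step 47: x=[4.3362] v=[-0.8968]
Step 48: x=[4.2516] v=[-0.8456]
Step 49: x=[4.1724] v=[-0.7922]
Step 50: x=[4.0987] v=[-0.7367]
Step 51: x=[4.0308] v=[-0.6793]
Step 52: x=[3.9688] v=[-0.6201]
Step 53: x=[3.9129] v=[-0.5593]
Step 54: x=[3.8632] v=[-0.4970]
Step 55: x=[3.8199] v=[-0.4334]
Step 56: x=[3.7830] v=[-0.3687]
v[0] did not become non-negative within 56 steps; using fallback time=5.6000

Answer: 5.6000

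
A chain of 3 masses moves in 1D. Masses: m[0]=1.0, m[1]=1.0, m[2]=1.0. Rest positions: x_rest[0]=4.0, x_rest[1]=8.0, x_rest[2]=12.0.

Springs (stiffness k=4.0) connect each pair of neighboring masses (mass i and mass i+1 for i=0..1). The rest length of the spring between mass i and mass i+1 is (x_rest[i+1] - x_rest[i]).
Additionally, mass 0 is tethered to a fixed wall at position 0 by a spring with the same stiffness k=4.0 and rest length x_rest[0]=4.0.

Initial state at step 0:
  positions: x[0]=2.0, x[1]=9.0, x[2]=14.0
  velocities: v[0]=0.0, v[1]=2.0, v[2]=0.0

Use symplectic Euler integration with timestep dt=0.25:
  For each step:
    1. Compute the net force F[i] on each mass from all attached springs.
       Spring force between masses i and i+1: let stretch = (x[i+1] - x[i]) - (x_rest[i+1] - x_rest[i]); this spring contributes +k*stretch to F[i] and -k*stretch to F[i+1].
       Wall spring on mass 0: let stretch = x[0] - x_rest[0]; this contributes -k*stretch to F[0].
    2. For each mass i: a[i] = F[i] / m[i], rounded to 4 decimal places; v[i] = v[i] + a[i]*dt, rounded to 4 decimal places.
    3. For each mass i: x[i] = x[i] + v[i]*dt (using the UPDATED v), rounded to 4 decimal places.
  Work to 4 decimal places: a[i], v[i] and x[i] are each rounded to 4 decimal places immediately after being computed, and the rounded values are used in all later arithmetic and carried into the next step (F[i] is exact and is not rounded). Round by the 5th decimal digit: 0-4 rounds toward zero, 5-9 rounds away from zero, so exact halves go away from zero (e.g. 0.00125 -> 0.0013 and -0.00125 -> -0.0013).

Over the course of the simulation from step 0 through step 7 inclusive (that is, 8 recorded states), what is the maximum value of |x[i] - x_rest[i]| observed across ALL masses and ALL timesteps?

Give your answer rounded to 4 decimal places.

Step 0: x=[2.0000 9.0000 14.0000] v=[0.0000 2.0000 0.0000]
Step 1: x=[3.2500 9.0000 13.7500] v=[5.0000 0.0000 -1.0000]
Step 2: x=[5.1250 8.7500 13.3125] v=[7.5000 -1.0000 -1.7500]
Step 3: x=[6.6250 8.7344 12.7344] v=[6.0000 -0.0625 -2.3125]
Step 4: x=[6.9961 9.1914 12.1563] v=[1.4844 1.8281 -2.3125]
Step 5: x=[6.1670 9.8408 11.8370] v=[-3.3164 2.5977 -1.2774]
Step 6: x=[4.7146 10.0708 12.0186] v=[-5.8096 0.9201 0.7264]
Step 7: x=[3.4226 9.4487 12.7133] v=[-5.1680 -2.4883 2.7786]
Max displacement = 2.9961

Answer: 2.9961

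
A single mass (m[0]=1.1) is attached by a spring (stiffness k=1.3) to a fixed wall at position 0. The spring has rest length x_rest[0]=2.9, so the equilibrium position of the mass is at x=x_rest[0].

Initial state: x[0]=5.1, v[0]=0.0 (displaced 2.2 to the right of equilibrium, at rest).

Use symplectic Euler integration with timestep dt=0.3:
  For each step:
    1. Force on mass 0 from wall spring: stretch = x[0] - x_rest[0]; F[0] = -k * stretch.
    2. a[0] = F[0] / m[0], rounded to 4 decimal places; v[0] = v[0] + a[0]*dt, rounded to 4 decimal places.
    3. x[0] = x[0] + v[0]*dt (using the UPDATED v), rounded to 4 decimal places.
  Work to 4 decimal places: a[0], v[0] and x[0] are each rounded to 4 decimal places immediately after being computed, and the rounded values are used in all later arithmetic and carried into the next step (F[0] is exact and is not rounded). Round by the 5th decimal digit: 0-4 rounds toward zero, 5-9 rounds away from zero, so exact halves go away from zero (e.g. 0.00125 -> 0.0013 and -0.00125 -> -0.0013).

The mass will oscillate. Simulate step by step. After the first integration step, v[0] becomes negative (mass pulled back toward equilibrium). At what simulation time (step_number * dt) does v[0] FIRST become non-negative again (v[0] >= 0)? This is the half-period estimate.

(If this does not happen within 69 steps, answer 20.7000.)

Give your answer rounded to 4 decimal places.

Step 0: x=[5.1000] v=[0.0000]
Step 1: x=[4.8660] v=[-0.7800]
Step 2: x=[4.4229] v=[-1.4771]
Step 3: x=[3.8178] v=[-2.0170]
Step 4: x=[3.1151] v=[-2.3424]
Step 5: x=[2.3895] v=[-2.4187]
Step 6: x=[1.7182] v=[-2.2377]
Step 7: x=[1.1726] v=[-1.8187]
Step 8: x=[0.8107] v=[-1.2063]
Step 9: x=[0.6711] v=[-0.4655]
Step 10: x=[0.7685] v=[0.3248]
First v>=0 after going negative at step 10, time=3.0000

Answer: 3.0000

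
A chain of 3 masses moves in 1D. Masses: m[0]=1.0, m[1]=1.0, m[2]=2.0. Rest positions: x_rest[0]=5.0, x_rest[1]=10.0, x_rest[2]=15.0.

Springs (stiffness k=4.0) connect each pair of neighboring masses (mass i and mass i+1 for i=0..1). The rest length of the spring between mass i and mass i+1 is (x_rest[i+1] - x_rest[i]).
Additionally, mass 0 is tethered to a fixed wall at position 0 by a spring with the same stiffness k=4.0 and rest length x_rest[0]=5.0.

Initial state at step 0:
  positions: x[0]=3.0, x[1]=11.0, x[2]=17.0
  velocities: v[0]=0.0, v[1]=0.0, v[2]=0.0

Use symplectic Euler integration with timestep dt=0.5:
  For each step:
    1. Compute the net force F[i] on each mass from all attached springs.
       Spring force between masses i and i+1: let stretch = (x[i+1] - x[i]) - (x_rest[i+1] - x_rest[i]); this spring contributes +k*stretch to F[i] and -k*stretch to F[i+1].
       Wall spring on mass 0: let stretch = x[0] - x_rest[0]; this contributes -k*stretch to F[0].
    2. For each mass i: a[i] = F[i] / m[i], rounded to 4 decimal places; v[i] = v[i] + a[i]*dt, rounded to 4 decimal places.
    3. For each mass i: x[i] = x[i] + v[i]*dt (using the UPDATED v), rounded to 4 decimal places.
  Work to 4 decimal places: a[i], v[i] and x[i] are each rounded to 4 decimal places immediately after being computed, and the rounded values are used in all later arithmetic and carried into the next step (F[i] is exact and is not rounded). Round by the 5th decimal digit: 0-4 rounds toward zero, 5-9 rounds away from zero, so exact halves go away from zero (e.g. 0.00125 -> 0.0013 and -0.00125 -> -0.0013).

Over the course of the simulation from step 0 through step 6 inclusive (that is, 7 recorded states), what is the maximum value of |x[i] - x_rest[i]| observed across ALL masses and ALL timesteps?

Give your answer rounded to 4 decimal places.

Answer: 3.6250

Derivation:
Step 0: x=[3.0000 11.0000 17.0000] v=[0.0000 0.0000 0.0000]
Step 1: x=[8.0000 9.0000 16.5000] v=[10.0000 -4.0000 -1.0000]
Step 2: x=[6.0000 13.5000 14.7500] v=[-4.0000 9.0000 -3.5000]
Step 3: x=[5.5000 11.7500 14.8750] v=[-1.0000 -3.5000 0.2500]
Step 4: x=[5.7500 6.8750 15.9375] v=[0.5000 -9.7500 2.1250]
Step 5: x=[1.3750 9.9375 14.9688] v=[-8.7500 6.1250 -1.9375]
Step 6: x=[4.1875 9.4688 13.9844] v=[5.6250 -0.9374 -1.9688]
Max displacement = 3.6250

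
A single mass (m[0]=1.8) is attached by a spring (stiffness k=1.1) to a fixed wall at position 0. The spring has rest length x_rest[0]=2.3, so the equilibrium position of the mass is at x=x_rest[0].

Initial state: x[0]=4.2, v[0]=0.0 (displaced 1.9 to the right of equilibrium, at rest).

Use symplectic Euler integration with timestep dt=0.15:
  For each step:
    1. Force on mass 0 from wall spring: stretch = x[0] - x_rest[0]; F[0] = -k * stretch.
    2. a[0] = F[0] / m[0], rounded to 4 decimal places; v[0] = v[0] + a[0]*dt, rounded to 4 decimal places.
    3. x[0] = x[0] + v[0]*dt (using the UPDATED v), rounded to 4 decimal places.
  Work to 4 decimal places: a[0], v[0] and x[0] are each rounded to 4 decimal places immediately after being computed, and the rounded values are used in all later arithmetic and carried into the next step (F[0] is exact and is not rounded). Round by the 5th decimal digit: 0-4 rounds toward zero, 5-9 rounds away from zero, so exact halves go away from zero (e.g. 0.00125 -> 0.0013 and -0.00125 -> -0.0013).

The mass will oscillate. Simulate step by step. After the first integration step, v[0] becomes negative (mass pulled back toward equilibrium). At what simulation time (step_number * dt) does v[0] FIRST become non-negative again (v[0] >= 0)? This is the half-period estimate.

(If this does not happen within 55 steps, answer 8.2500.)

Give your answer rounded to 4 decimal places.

Step 0: x=[4.2000] v=[0.0000]
Step 1: x=[4.1739] v=[-0.1742]
Step 2: x=[4.1220] v=[-0.3460]
Step 3: x=[4.0451] v=[-0.5130]
Step 4: x=[3.9442] v=[-0.6730]
Step 5: x=[3.8206] v=[-0.8237]
Step 6: x=[3.6761] v=[-0.9631]
Step 7: x=[3.5127] v=[-1.0893]
Step 8: x=[3.3326] v=[-1.2005]
Step 9: x=[3.1383] v=[-1.2952]
Step 10: x=[2.9325] v=[-1.3720]
Step 11: x=[2.7180] v=[-1.4300]
Step 12: x=[2.4978] v=[-1.4683]
Step 13: x=[2.2748] v=[-1.4864]
Step 14: x=[2.0522] v=[-1.4841]
Step 15: x=[1.8330] v=[-1.4614]
Step 16: x=[1.6202] v=[-1.4186]
Step 17: x=[1.4168] v=[-1.3563]
Step 18: x=[1.2255] v=[-1.2753]
Step 19: x=[1.0490] v=[-1.1768]
Step 20: x=[0.8897] v=[-1.0621]
Step 21: x=[0.7498] v=[-0.9328]
Step 22: x=[0.6312] v=[-0.7907]
Step 23: x=[0.5355] v=[-0.6377]
Step 24: x=[0.4641] v=[-0.4760]
Step 25: x=[0.4179] v=[-0.3077]
Step 26: x=[0.3976] v=[-0.1352]
Step 27: x=[0.4035] v=[0.0392]
First v>=0 after going negative at step 27, time=4.0500

Answer: 4.0500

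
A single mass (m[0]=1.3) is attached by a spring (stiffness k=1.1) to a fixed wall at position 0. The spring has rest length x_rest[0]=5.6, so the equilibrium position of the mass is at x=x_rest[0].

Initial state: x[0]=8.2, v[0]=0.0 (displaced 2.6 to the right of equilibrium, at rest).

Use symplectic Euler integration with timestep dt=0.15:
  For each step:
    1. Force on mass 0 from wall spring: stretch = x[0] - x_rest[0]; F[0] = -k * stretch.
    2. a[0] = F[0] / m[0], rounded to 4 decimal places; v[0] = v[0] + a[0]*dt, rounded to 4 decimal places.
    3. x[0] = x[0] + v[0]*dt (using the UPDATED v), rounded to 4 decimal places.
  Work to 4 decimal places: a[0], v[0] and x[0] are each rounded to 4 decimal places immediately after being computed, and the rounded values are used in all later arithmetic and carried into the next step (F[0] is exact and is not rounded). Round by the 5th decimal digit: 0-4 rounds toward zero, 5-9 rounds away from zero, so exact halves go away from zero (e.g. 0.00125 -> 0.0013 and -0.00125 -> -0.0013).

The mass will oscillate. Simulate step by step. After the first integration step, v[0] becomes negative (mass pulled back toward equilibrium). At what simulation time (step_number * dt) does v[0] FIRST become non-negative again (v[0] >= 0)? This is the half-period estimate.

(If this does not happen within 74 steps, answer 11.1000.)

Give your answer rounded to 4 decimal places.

Step 0: x=[8.2000] v=[0.0000]
Step 1: x=[8.1505] v=[-0.3300]
Step 2: x=[8.0524] v=[-0.6537]
Step 3: x=[7.9077] v=[-0.9650]
Step 4: x=[7.7190] v=[-1.2579]
Step 5: x=[7.4900] v=[-1.5269]
Step 6: x=[7.2250] v=[-1.7668]
Step 7: x=[6.9290] v=[-1.9731]
Step 8: x=[6.6077] v=[-2.1418]
Step 9: x=[6.2672] v=[-2.2697]
Step 10: x=[5.9140] v=[-2.3544]
Step 11: x=[5.5549] v=[-2.3943]
Step 12: x=[5.1966] v=[-2.3886]
Step 13: x=[4.8460] v=[-2.3374]
Step 14: x=[4.5097] v=[-2.2417]
Step 15: x=[4.1942] v=[-2.1033]
Step 16: x=[3.9055] v=[-1.9249]
Step 17: x=[3.6490] v=[-1.7098]
Step 18: x=[3.4297] v=[-1.4622]
Step 19: x=[3.2517] v=[-1.1867]
Step 20: x=[3.1184] v=[-0.8887]
Step 21: x=[3.0323] v=[-0.5737]
Step 22: x=[2.9951] v=[-0.2478]
Step 23: x=[3.0075] v=[0.0828]
First v>=0 after going negative at step 23, time=3.4500

Answer: 3.4500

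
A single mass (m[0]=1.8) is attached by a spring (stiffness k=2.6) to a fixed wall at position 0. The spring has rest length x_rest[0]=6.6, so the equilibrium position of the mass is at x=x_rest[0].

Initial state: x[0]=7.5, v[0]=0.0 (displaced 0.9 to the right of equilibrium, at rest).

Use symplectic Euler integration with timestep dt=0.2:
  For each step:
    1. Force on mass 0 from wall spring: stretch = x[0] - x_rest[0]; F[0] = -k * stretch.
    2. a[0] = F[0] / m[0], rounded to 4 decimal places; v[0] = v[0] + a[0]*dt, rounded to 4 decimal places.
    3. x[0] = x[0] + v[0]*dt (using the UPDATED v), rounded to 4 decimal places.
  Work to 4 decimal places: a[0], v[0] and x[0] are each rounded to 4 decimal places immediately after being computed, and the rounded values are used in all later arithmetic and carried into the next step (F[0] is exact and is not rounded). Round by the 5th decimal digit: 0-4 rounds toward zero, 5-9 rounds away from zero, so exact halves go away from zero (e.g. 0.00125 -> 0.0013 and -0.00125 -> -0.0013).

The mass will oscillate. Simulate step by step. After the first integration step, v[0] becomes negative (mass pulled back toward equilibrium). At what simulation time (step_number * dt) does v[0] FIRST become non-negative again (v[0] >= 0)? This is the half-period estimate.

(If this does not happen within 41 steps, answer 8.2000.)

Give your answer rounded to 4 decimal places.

Step 0: x=[7.5000] v=[0.0000]
Step 1: x=[7.4480] v=[-0.2600]
Step 2: x=[7.3470] v=[-0.5050]
Step 3: x=[7.2028] v=[-0.7208]
Step 4: x=[7.0238] v=[-0.8949]
Step 5: x=[6.8203] v=[-1.0173]
Step 6: x=[6.6041] v=[-1.0809]
Step 7: x=[6.3877] v=[-1.0821]
Step 8: x=[6.1835] v=[-1.0208]
Step 9: x=[6.0034] v=[-0.9005]
Step 10: x=[5.8578] v=[-0.7281]
Step 11: x=[5.7551] v=[-0.5137]
Step 12: x=[5.7012] v=[-0.2696]
Step 13: x=[5.6992] v=[-0.0099]
Step 14: x=[5.7493] v=[0.2503]
First v>=0 after going negative at step 14, time=2.8000

Answer: 2.8000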